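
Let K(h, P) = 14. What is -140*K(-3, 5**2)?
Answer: -1960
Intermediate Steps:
-140*K(-3, 5**2) = -140*14 = -1960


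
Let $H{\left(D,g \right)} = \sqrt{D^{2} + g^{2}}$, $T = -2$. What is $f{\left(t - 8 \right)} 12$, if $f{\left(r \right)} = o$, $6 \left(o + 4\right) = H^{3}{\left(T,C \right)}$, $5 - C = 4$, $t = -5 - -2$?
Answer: $-48 + 10 \sqrt{5} \approx -25.639$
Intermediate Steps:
$t = -3$ ($t = -5 + 2 = -3$)
$C = 1$ ($C = 5 - 4 = 1$)
$o = -4 + \frac{5 \sqrt{5}}{6}$ ($o = -4 + \frac{\left(\sqrt{\left(-2\right)^{2} + 1^{2}}\right)^{3}}{6} = -4 + \frac{\left(\sqrt{4 + 1}\right)^{3}}{6} = -4 + \frac{\left(\sqrt{5}\right)^{3}}{6} = -4 + \frac{5 \sqrt{5}}{6} \approx -2.1366$)
$f{\left(r \right)} = -4 + \frac{5 \sqrt{5}}{6}$
$f{\left(t - 8 \right)} 12 = \left(-4 + \frac{5 \sqrt{5}}{6}\right) 12 = -48 + 10 \sqrt{5}$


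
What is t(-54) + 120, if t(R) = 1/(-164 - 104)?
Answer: 32159/268 ≈ 120.00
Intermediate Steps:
t(R) = -1/268 (t(R) = 1/(-268) = -1/268)
t(-54) + 120 = -1/268 + 120 = 32159/268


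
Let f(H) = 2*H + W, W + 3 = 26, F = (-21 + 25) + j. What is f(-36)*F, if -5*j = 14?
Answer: -294/5 ≈ -58.800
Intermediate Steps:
j = -14/5 (j = -1/5*14 = -14/5 ≈ -2.8000)
F = 6/5 (F = (-21 + 25) - 14/5 = 4 - 14/5 = 6/5 ≈ 1.2000)
W = 23 (W = -3 + 26 = 23)
f(H) = 23 + 2*H (f(H) = 2*H + 23 = 23 + 2*H)
f(-36)*F = (23 + 2*(-36))*(6/5) = (23 - 72)*(6/5) = -49*6/5 = -294/5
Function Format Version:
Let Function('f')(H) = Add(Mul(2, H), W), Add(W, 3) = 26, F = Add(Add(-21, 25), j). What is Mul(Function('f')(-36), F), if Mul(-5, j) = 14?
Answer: Rational(-294, 5) ≈ -58.800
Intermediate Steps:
j = Rational(-14, 5) (j = Mul(Rational(-1, 5), 14) = Rational(-14, 5) ≈ -2.8000)
F = Rational(6, 5) (F = Add(Add(-21, 25), Rational(-14, 5)) = Add(4, Rational(-14, 5)) = Rational(6, 5) ≈ 1.2000)
W = 23 (W = Add(-3, 26) = 23)
Function('f')(H) = Add(23, Mul(2, H)) (Function('f')(H) = Add(Mul(2, H), 23) = Add(23, Mul(2, H)))
Mul(Function('f')(-36), F) = Mul(Add(23, Mul(2, -36)), Rational(6, 5)) = Mul(Add(23, -72), Rational(6, 5)) = Mul(-49, Rational(6, 5)) = Rational(-294, 5)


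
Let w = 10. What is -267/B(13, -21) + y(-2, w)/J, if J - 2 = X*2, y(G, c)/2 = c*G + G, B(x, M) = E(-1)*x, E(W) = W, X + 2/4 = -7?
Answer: 311/13 ≈ 23.923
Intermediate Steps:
X = -15/2 (X = -½ - 7 = -15/2 ≈ -7.5000)
B(x, M) = -x
y(G, c) = 2*G + 2*G*c (y(G, c) = 2*(c*G + G) = 2*(G*c + G) = 2*(G + G*c) = 2*G + 2*G*c)
J = -13 (J = 2 - 15/2*2 = 2 - 15 = -13)
-267/B(13, -21) + y(-2, w)/J = -267/((-1*13)) + (2*(-2)*(1 + 10))/(-13) = -267/(-13) + (2*(-2)*11)*(-1/13) = -267*(-1/13) - 44*(-1/13) = 267/13 + 44/13 = 311/13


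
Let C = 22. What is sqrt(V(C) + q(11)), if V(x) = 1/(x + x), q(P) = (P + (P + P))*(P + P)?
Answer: sqrt(351395)/22 ≈ 26.945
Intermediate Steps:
q(P) = 6*P**2 (q(P) = (P + 2*P)*(2*P) = (3*P)*(2*P) = 6*P**2)
V(x) = 1/(2*x)
sqrt(V(C) + q(11)) = sqrt((1/2)/22 + 6*11**2) = sqrt((1/2)*(1/22) + 6*121) = sqrt(1/44 + 726) = sqrt(31945/44) = sqrt(351395)/22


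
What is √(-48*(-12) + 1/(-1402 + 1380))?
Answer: √278762/22 ≈ 23.999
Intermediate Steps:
√(-48*(-12) + 1/(-1402 + 1380)) = √(576 + 1/(-22)) = √(576 - 1/22) = √(12671/22) = √278762/22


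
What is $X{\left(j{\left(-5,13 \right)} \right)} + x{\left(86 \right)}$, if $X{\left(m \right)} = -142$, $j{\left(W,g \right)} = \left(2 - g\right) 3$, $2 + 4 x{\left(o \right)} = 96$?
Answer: $- \frac{237}{2} \approx -118.5$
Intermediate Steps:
$x{\left(o \right)} = \frac{47}{2}$ ($x{\left(o \right)} = - \frac{1}{2} + \frac{1}{4} \cdot 96 = - \frac{1}{2} + 24 = \frac{47}{2}$)
$j{\left(W,g \right)} = 6 - 3 g$
$X{\left(j{\left(-5,13 \right)} \right)} + x{\left(86 \right)} = -142 + \frac{47}{2} = - \frac{237}{2}$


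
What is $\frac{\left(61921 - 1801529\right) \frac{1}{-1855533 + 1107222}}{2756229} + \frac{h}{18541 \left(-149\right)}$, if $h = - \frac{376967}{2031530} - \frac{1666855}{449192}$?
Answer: $\frac{5859523308110410987764493}{2599812974804481208832490267480} \approx 2.2538 \cdot 10^{-6}$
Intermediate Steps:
$h = - \frac{1777798249407}{456273511880}$ ($h = \left(-376967\right) \frac{1}{2031530} - \frac{1666855}{449192} = - \frac{376967}{2031530} - \frac{1666855}{449192} = - \frac{1777798249407}{456273511880} \approx -3.8963$)
$\frac{\left(61921 - 1801529\right) \frac{1}{-1855533 + 1107222}}{2756229} + \frac{h}{18541 \left(-149\right)} = \frac{\left(61921 - 1801529\right) \frac{1}{-1855533 + 1107222}}{2756229} - \frac{1777798249407}{456273511880 \cdot 18541 \left(-149\right)} = - \frac{1739608}{-748311} \cdot \frac{1}{2756229} - \frac{1777798249407}{456273511880 \left(-2762609\right)} = \left(-1739608\right) \left(- \frac{1}{748311}\right) \frac{1}{2756229} - - \frac{1777798249407}{1260505310381294920} = \frac{1739608}{748311} \cdot \frac{1}{2756229} + \frac{1777798249407}{1260505310381294920} = \frac{1739608}{2062516479219} + \frac{1777798249407}{1260505310381294920} = \frac{5859523308110410987764493}{2599812974804481208832490267480}$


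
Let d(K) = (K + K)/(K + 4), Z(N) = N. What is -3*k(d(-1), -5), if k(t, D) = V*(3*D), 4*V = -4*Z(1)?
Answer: -45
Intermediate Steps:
d(K) = 2*K/(4 + K) (d(K) = (2*K)/(4 + K) = 2*K/(4 + K))
V = -1 (V = (-4*1)/4 = (¼)*(-4) = -1)
k(t, D) = -3*D
-3*k(d(-1), -5) = -(-9)*(-5) = -3*15 = -45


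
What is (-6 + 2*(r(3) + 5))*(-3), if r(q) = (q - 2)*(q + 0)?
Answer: -30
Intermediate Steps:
r(q) = q*(-2 + q) (r(q) = (-2 + q)*q = q*(-2 + q))
(-6 + 2*(r(3) + 5))*(-3) = (-6 + 2*(3*(-2 + 3) + 5))*(-3) = (-6 + 2*(3*1 + 5))*(-3) = (-6 + 2*(3 + 5))*(-3) = (-6 + 2*8)*(-3) = (-6 + 16)*(-3) = 10*(-3) = -30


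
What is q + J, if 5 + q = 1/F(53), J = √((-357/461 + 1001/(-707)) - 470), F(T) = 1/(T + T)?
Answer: 101 + 15*I*√4549661554/46561 ≈ 101.0 + 21.73*I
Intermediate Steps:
F(T) = 1/(2*T)
J = 15*I*√4549661554/46561 (J = √((-357*1/461 + 1001*(-1/707)) - 470) = √((-357/461 - 143/101) - 470) = √(-101980/46561 - 470) = √(-21985650/46561) = 15*I*√4549661554/46561 ≈ 21.73*I)
q = 101 (q = -5 + 1/((½)/53) = -5 + 1/((½)*(1/53)) = -5 + 1/(1/106) = -5 + 106 = 101)
q + J = 101 + 15*I*√4549661554/46561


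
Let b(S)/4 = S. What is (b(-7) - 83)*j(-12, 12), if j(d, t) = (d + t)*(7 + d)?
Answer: 0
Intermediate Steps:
b(S) = 4*S
j(d, t) = (7 + d)*(d + t)
(b(-7) - 83)*j(-12, 12) = (4*(-7) - 83)*((-12)**2 + 7*(-12) + 7*12 - 12*12) = (-28 - 83)*(144 - 84 + 84 - 144) = -111*0 = 0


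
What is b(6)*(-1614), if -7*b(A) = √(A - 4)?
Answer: 1614*√2/7 ≈ 326.08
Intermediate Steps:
b(A) = -√(-4 + A)/7 (b(A) = -√(A - 4)/7 = -√(-4 + A)/7)
b(6)*(-1614) = -√(-4 + 6)/7*(-1614) = -√2/7*(-1614) = 1614*√2/7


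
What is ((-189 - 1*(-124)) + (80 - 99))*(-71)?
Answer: 5964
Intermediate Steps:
((-189 - 1*(-124)) + (80 - 99))*(-71) = ((-189 + 124) - 19)*(-71) = (-65 - 19)*(-71) = -84*(-71) = 5964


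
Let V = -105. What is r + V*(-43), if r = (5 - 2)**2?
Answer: 4524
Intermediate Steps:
r = 9 (r = 3**2 = 9)
r + V*(-43) = 9 - 105*(-43) = 9 + 4515 = 4524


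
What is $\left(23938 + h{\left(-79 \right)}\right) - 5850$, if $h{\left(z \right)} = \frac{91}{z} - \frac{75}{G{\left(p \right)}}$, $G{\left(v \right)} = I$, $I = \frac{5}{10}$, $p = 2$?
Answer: $\frac{1417011}{79} \approx 17937.0$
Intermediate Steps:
$I = \frac{1}{2}$ ($I = 5 \cdot \frac{1}{10} = \frac{1}{2} \approx 0.5$)
$G{\left(v \right)} = \frac{1}{2}$
$h{\left(z \right)} = -150 + \frac{91}{z}$ ($h{\left(z \right)} = \frac{91}{z} - 75 \frac{1}{\frac{1}{2}} = \frac{91}{z} - 150 = -150 + \frac{91}{z}$)
$\left(23938 + h{\left(-79 \right)}\right) - 5850 = \left(23938 - \left(150 - \frac{91}{-79}\right)\right) - 5850 = \left(23938 + \left(-150 + 91 \left(- \frac{1}{79}\right)\right)\right) - 5850 = \left(23938 - \frac{11941}{79}\right) - 5850 = \frac{1879161}{79} - 5850 = \frac{1417011}{79}$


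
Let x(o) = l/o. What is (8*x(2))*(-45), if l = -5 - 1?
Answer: 1080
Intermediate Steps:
l = -6
x(o) = -6/o
(8*x(2))*(-45) = (8*(-6/2))*(-45) = (8*(-6*½))*(-45) = (8*(-3))*(-45) = -24*(-45) = 1080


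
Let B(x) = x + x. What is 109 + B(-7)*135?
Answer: -1781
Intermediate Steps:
B(x) = 2*x
109 + B(-7)*135 = 109 + (2*(-7))*135 = 109 - 14*135 = 109 - 1890 = -1781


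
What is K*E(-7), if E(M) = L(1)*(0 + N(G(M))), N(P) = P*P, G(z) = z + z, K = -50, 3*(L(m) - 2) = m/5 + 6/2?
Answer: -90160/3 ≈ -30053.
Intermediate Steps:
L(m) = 3 + m/15 (L(m) = 2 + (m/5 + 6/2)/3 = 2 + (m*(⅕) + 6*(½))/3 = 2 + (m/5 + 3)/3 = 2 + (3 + m/5)/3 = 2 + (1 + m/15) = 3 + m/15)
G(z) = 2*z
N(P) = P²
E(M) = 184*M²/15 (E(M) = (3 + (1/15)*1)*(0 + (2*M)²) = (3 + 1/15)*(0 + 4*M²) = 46*(4*M²)/15 = 184*M²/15)
K*E(-7) = -1840*(-7)²/3 = -1840*49/3 = -50*9016/15 = -90160/3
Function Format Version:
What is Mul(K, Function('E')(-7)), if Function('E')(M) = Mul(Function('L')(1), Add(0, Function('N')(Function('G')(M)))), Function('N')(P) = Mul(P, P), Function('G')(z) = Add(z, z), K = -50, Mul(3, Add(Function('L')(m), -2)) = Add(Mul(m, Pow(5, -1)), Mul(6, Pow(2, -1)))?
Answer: Rational(-90160, 3) ≈ -30053.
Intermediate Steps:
Function('L')(m) = Add(3, Mul(Rational(1, 15), m)) (Function('L')(m) = Add(2, Mul(Rational(1, 3), Add(Mul(m, Pow(5, -1)), Mul(6, Pow(2, -1))))) = Add(2, Mul(Rational(1, 3), Add(Mul(m, Rational(1, 5)), Mul(6, Rational(1, 2))))) = Add(2, Mul(Rational(1, 3), Add(Mul(Rational(1, 5), m), 3))) = Add(2, Mul(Rational(1, 3), Add(3, Mul(Rational(1, 5), m)))) = Add(2, Add(1, Mul(Rational(1, 15), m))) = Add(3, Mul(Rational(1, 15), m)))
Function('G')(z) = Mul(2, z)
Function('N')(P) = Pow(P, 2)
Function('E')(M) = Mul(Rational(184, 15), Pow(M, 2)) (Function('E')(M) = Mul(Add(3, Mul(Rational(1, 15), 1)), Add(0, Pow(Mul(2, M), 2))) = Mul(Add(3, Rational(1, 15)), Add(0, Mul(4, Pow(M, 2)))) = Mul(Rational(46, 15), Mul(4, Pow(M, 2))) = Mul(Rational(184, 15), Pow(M, 2)))
Mul(K, Function('E')(-7)) = Mul(-50, Mul(Rational(184, 15), Pow(-7, 2))) = Mul(-50, Mul(Rational(184, 15), 49)) = Mul(-50, Rational(9016, 15)) = Rational(-90160, 3)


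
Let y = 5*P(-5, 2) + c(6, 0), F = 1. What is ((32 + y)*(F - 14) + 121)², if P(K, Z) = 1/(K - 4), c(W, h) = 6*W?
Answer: 46267204/81 ≈ 5.7120e+5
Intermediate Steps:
P(K, Z) = 1/(-4 + K)
y = 319/9 (y = 5/(-4 - 5) + 6*6 = 5/(-9) + 36 = 5*(-⅑) + 36 = -5/9 + 36 = 319/9 ≈ 35.444)
((32 + y)*(F - 14) + 121)² = ((32 + 319/9)*(1 - 14) + 121)² = ((607/9)*(-13) + 121)² = (-7891/9 + 121)² = (-6802/9)² = 46267204/81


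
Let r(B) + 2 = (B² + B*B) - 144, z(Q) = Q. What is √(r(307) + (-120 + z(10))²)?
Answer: 2*√50113 ≈ 447.72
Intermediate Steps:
r(B) = -146 + 2*B² (r(B) = -2 + ((B² + B*B) - 144) = -2 + ((B² + B²) - 144) = -2 + (2*B² - 144) = -2 + (-144 + 2*B²) = -146 + 2*B²)
√(r(307) + (-120 + z(10))²) = √((-146 + 2*307²) + (-120 + 10)²) = √((-146 + 2*94249) + (-110)²) = √((-146 + 188498) + 12100) = √(188352 + 12100) = √200452 = 2*√50113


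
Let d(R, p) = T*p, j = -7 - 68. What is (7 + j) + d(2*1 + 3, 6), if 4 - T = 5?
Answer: -74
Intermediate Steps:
T = -1 (T = 4 - 1*5 = 4 - 5 = -1)
j = -75
d(R, p) = -p
(7 + j) + d(2*1 + 3, 6) = (7 - 75) - 1*6 = -68 - 6 = -74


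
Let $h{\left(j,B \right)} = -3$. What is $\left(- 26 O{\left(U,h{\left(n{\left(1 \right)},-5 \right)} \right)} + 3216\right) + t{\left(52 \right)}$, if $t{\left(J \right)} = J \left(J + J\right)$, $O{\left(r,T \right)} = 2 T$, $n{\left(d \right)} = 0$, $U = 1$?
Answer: $8780$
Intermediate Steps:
$t{\left(J \right)} = 2 J^{2}$ ($t{\left(J \right)} = J 2 J = 2 J^{2}$)
$\left(- 26 O{\left(U,h{\left(n{\left(1 \right)},-5 \right)} \right)} + 3216\right) + t{\left(52 \right)} = \left(- 26 \cdot 2 \left(-3\right) + 3216\right) + 2 \cdot 52^{2} = \left(\left(-26\right) \left(-6\right) + 3216\right) + 2 \cdot 2704 = \left(156 + 3216\right) + 5408 = 3372 + 5408 = 8780$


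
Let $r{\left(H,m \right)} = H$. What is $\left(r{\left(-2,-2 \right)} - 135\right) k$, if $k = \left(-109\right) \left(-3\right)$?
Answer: $-44799$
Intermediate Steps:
$k = 327$
$\left(r{\left(-2,-2 \right)} - 135\right) k = \left(-2 - 135\right) 327 = \left(-137\right) 327 = -44799$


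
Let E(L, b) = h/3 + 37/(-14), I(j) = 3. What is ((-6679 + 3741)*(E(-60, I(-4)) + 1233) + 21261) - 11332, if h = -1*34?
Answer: -75002822/21 ≈ -3.5716e+6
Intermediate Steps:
h = -34
E(L, b) = -587/42 (E(L, b) = -34/3 + 37/(-14) = -34*1/3 + 37*(-1/14) = -34/3 - 37/14 = -587/42)
((-6679 + 3741)*(E(-60, I(-4)) + 1233) + 21261) - 11332 = ((-6679 + 3741)*(-587/42 + 1233) + 21261) - 11332 = (-2938*51199/42 + 21261) - 11332 = (-75211331/21 + 21261) - 11332 = -74764850/21 - 11332 = -75002822/21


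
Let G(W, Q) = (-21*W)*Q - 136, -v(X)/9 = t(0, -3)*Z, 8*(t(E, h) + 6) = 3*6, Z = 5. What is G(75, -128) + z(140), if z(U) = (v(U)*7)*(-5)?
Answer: 782231/4 ≈ 1.9556e+5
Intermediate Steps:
t(E, h) = -15/4 (t(E, h) = -6 + (3*6)/8 = -6 + (⅛)*18 = -6 + 9/4 = -15/4)
v(X) = 675/4 (v(X) = -(-135)*5/4 = -9*(-75/4) = 675/4)
G(W, Q) = -136 - 21*Q*W (G(W, Q) = -21*Q*W - 136 = -136 - 21*Q*W)
z(U) = -23625/4 (z(U) = ((675/4)*7)*(-5) = (4725/4)*(-5) = -23625/4)
G(75, -128) + z(140) = (-136 - 21*(-128)*75) - 23625/4 = (-136 + 201600) - 23625/4 = 201464 - 23625/4 = 782231/4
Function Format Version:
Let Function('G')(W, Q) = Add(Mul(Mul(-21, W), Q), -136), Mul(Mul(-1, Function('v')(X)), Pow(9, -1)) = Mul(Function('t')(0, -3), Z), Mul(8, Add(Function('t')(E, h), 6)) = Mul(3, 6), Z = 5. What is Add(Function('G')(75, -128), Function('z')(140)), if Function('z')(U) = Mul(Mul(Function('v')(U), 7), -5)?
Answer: Rational(782231, 4) ≈ 1.9556e+5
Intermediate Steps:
Function('t')(E, h) = Rational(-15, 4) (Function('t')(E, h) = Add(-6, Mul(Rational(1, 8), Mul(3, 6))) = Add(-6, Mul(Rational(1, 8), 18)) = Add(-6, Rational(9, 4)) = Rational(-15, 4))
Function('v')(X) = Rational(675, 4) (Function('v')(X) = Mul(-9, Mul(Rational(-15, 4), 5)) = Mul(-9, Rational(-75, 4)) = Rational(675, 4))
Function('G')(W, Q) = Add(-136, Mul(-21, Q, W)) (Function('G')(W, Q) = Add(Mul(-21, Q, W), -136) = Add(-136, Mul(-21, Q, W)))
Function('z')(U) = Rational(-23625, 4) (Function('z')(U) = Mul(Mul(Rational(675, 4), 7), -5) = Mul(Rational(4725, 4), -5) = Rational(-23625, 4))
Add(Function('G')(75, -128), Function('z')(140)) = Add(Add(-136, Mul(-21, -128, 75)), Rational(-23625, 4)) = Add(Add(-136, 201600), Rational(-23625, 4)) = Add(201464, Rational(-23625, 4)) = Rational(782231, 4)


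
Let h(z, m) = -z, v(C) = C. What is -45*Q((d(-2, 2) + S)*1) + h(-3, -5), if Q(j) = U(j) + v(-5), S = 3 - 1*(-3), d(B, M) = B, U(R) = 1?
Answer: 183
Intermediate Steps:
S = 6 (S = 3 + 3 = 6)
Q(j) = -4 (Q(j) = 1 - 5 = -4)
-45*Q((d(-2, 2) + S)*1) + h(-3, -5) = -45*(-4) - 1*(-3) = 180 + 3 = 183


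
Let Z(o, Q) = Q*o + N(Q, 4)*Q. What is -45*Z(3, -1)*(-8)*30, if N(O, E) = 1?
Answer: -43200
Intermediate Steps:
Z(o, Q) = Q + Q*o (Z(o, Q) = Q*o + 1*Q = Q*o + Q = Q + Q*o)
-45*Z(3, -1)*(-8)*30 = -45*(-(1 + 3))*(-8)*30 = -45*(-1*4)*(-8)*30 = -(-180)*(-8)*30 = -45*32*30 = -1440*30 = -43200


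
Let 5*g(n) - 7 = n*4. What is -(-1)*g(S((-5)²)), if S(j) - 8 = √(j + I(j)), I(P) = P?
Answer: 39/5 + 4*√2 ≈ 13.457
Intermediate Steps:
S(j) = 8 + √2*√j (S(j) = 8 + √(j + j) = 8 + √(2*j) = 8 + √2*√j)
g(n) = 7/5 + 4*n/5 (g(n) = 7/5 + (n*4)/5 = 7/5 + (4*n)/5 = 7/5 + 4*n/5)
-(-1)*g(S((-5)²)) = -(-1)*(7/5 + 4*(8 + √2*√((-5)²))/5) = -(-1)*(7/5 + 4*(8 + √2*√25)/5) = -(-1)*(7/5 + 4*(8 + √2*5)/5) = -(-1)*(7/5 + 4*(8 + 5*√2)/5) = -(-1)*(7/5 + (32/5 + 4*√2)) = -(-1)*(39/5 + 4*√2) = -(-39/5 - 4*√2) = 39/5 + 4*√2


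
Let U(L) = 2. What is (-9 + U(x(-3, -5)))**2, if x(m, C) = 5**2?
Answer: 49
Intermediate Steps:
x(m, C) = 25
(-9 + U(x(-3, -5)))**2 = (-9 + 2)**2 = (-7)**2 = 49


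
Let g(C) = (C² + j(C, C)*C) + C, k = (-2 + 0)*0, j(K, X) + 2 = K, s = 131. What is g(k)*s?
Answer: 0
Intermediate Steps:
j(K, X) = -2 + K
k = 0 (k = -2*0 = 0)
g(C) = C + C² + C*(-2 + C) (g(C) = (C² + (-2 + C)*C) + C = (C² + C*(-2 + C)) + C = C + C² + C*(-2 + C))
g(k)*s = (0*(-1 + 2*0))*131 = (0*(-1 + 0))*131 = (0*(-1))*131 = 0*131 = 0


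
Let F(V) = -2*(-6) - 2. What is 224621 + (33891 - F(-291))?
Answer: 258502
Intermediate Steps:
F(V) = 10 (F(V) = 12 - 2 = 10)
224621 + (33891 - F(-291)) = 224621 + (33891 - 1*10) = 224621 + (33891 - 10) = 224621 + 33881 = 258502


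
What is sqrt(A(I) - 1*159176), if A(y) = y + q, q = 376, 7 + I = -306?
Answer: I*sqrt(159113) ≈ 398.89*I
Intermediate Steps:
I = -313 (I = -7 - 306 = -313)
A(y) = 376 + y (A(y) = y + 376 = 376 + y)
sqrt(A(I) - 1*159176) = sqrt((376 - 313) - 1*159176) = sqrt(63 - 159176) = sqrt(-159113) = I*sqrt(159113)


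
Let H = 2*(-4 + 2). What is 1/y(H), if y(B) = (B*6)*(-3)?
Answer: 1/72 ≈ 0.013889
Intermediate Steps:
H = -4 (H = 2*(-2) = -4)
y(B) = -18*B (y(B) = (6*B)*(-3) = -18*B)
1/y(H) = 1/(-18*(-4)) = 1/72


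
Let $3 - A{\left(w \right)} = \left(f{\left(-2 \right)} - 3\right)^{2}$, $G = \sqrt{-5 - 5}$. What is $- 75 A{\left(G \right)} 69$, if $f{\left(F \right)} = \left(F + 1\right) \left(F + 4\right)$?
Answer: $113850$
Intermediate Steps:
$G = i \sqrt{10}$ ($G = \sqrt{-10} = i \sqrt{10} \approx 3.1623 i$)
$f{\left(F \right)} = \left(1 + F\right) \left(4 + F\right)$
$A{\left(w \right)} = -22$ ($A{\left(w \right)} = 3 - \left(\left(4 + \left(-2\right)^{2} + 5 \left(-2\right)\right) - 3\right)^{2} = 3 - \left(\left(4 + 4 - 10\right) - 3\right)^{2} = 3 - \left(-2 - 3\right)^{2} = 3 - \left(-5\right)^{2} = 3 - 25 = -22$)
$- 75 A{\left(G \right)} 69 = \left(-75\right) \left(-22\right) 69 = 1650 \cdot 69 = 113850$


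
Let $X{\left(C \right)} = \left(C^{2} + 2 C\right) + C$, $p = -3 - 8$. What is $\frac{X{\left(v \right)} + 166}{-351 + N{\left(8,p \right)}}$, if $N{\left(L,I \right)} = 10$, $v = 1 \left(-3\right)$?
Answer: $- \frac{166}{341} \approx -0.4868$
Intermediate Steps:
$p = -11$ ($p = -3 - 8 = -11$)
$v = -3$
$X{\left(C \right)} = C^{2} + 3 C$
$\frac{X{\left(v \right)} + 166}{-351 + N{\left(8,p \right)}} = \frac{- 3 \left(3 - 3\right) + 166}{-351 + 10} = \frac{\left(-3\right) 0 + 166}{-341} = \left(0 + 166\right) \left(- \frac{1}{341}\right) = 166 \left(- \frac{1}{341}\right) = - \frac{166}{341}$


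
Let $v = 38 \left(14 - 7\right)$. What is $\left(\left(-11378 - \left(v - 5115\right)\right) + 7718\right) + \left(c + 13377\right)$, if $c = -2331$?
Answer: $12235$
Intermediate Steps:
$v = 266$ ($v = 38 \cdot 7 = 266$)
$\left(\left(-11378 - \left(v - 5115\right)\right) + 7718\right) + \left(c + 13377\right) = \left(\left(-11378 - \left(266 - 5115\right)\right) + 7718\right) + \left(-2331 + 13377\right) = \left(\left(-11378 - \left(266 - 5115\right)\right) + 7718\right) + 11046 = \left(\left(-11378 - -4849\right) + 7718\right) + 11046 = \left(\left(-11378 + 4849\right) + 7718\right) + 11046 = \left(-6529 + 7718\right) + 11046 = 1189 + 11046 = 12235$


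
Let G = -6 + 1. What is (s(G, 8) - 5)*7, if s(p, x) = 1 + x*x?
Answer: 420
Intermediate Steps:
G = -5
s(p, x) = 1 + x**2
(s(G, 8) - 5)*7 = ((1 + 8**2) - 5)*7 = ((1 + 64) - 5)*7 = (65 - 5)*7 = 60*7 = 420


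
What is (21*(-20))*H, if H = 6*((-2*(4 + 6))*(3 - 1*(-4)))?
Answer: 352800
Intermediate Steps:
H = -840 (H = 6*((-2*10)*(3 + 4)) = 6*(-20*7) = 6*(-140) = -840)
(21*(-20))*H = (21*(-20))*(-840) = -420*(-840) = 352800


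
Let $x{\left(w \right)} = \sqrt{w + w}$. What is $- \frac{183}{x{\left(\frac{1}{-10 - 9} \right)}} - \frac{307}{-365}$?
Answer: $\frac{307}{365} + \frac{183 i \sqrt{38}}{2} \approx 0.8411 + 564.04 i$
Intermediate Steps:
$x{\left(w \right)} = \sqrt{2} \sqrt{w}$ ($x{\left(w \right)} = \sqrt{2 w} = \sqrt{2} \sqrt{w}$)
$- \frac{183}{x{\left(\frac{1}{-10 - 9} \right)}} - \frac{307}{-365} = - \frac{183}{\sqrt{2} \sqrt{\frac{1}{-10 - 9}}} - \frac{307}{-365} = - \frac{183}{\sqrt{2} \sqrt{\frac{1}{-19}}} - - \frac{307}{365} = - \frac{183}{\sqrt{2} \sqrt{- \frac{1}{19}}} + \frac{307}{365} = - \frac{183}{\sqrt{2} \frac{i \sqrt{19}}{19}} + \frac{307}{365} = - \frac{183}{\frac{1}{19} i \sqrt{38}} + \frac{307}{365} = - 183 \left(- \frac{i \sqrt{38}}{2}\right) + \frac{307}{365} = \frac{183 i \sqrt{38}}{2} + \frac{307}{365} = \frac{307}{365} + \frac{183 i \sqrt{38}}{2}$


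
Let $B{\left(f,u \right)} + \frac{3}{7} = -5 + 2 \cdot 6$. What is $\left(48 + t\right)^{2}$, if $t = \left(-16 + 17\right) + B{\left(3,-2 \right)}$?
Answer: $\frac{151321}{49} \approx 3088.2$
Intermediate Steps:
$B{\left(f,u \right)} = \frac{46}{7}$ ($B{\left(f,u \right)} = - \frac{3}{7} + \left(-5 + 2 \cdot 6\right) = - \frac{3}{7} + \left(-5 + 12\right) = - \frac{3}{7} + 7 = \frac{46}{7}$)
$t = \frac{53}{7}$ ($t = \left(-16 + 17\right) + \frac{46}{7} = 1 + \frac{46}{7} = \frac{53}{7} \approx 7.5714$)
$\left(48 + t\right)^{2} = \left(48 + \frac{53}{7}\right)^{2} = \left(\frac{389}{7}\right)^{2} = \frac{151321}{49}$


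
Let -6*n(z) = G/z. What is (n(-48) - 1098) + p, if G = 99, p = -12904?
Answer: -448053/32 ≈ -14002.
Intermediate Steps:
n(z) = -33/(2*z)
(n(-48) - 1098) + p = (-33/2/(-48) - 1098) - 12904 = (-33/2*(-1/48) - 1098) - 12904 = (11/32 - 1098) - 12904 = -35125/32 - 12904 = -448053/32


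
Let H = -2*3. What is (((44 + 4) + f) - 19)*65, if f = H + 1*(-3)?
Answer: 1300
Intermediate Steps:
H = -6
f = -9 (f = -6 + 1*(-3) = -6 - 3 = -9)
(((44 + 4) + f) - 19)*65 = (((44 + 4) - 9) - 19)*65 = ((48 - 9) - 19)*65 = (39 - 19)*65 = 20*65 = 1300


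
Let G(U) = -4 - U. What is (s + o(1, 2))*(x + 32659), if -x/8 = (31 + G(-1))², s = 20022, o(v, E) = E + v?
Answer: 528399675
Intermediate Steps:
x = -6272 (x = -8*(31 + (-4 - 1*(-1)))² = -8*(31 + (-4 + 1))² = -8*(31 - 3)² = -8*28² = -8*784 = -6272)
(s + o(1, 2))*(x + 32659) = (20022 + (2 + 1))*(-6272 + 32659) = (20022 + 3)*26387 = 20025*26387 = 528399675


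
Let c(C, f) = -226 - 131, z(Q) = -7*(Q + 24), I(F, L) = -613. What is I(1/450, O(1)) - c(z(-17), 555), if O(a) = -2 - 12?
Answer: -256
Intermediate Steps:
O(a) = -14
z(Q) = -168 - 7*Q (z(Q) = -7*(24 + Q) = -168 - 7*Q)
c(C, f) = -357
I(1/450, O(1)) - c(z(-17), 555) = -613 - 1*(-357) = -613 + 357 = -256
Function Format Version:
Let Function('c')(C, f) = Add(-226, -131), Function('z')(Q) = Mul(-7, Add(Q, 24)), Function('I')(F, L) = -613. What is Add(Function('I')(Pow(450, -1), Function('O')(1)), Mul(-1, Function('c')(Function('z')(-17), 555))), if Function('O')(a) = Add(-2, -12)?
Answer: -256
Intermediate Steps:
Function('O')(a) = -14
Function('z')(Q) = Add(-168, Mul(-7, Q)) (Function('z')(Q) = Mul(-7, Add(24, Q)) = Add(-168, Mul(-7, Q)))
Function('c')(C, f) = -357
Add(Function('I')(Pow(450, -1), Function('O')(1)), Mul(-1, Function('c')(Function('z')(-17), 555))) = Add(-613, Mul(-1, -357)) = Add(-613, 357) = -256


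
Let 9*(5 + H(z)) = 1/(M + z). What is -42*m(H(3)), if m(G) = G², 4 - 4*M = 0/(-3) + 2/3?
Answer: -1647086/1587 ≈ -1037.9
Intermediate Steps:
M = ⅚ (M = 1 - (0/(-3) + 2/3)/4 = 1 - (0*(-⅓) + 2*(⅓))/4 = 1 - (0 + ⅔)/4 = 1 - ¼*⅔ = 1 - ⅙ = ⅚ ≈ 0.83333)
H(z) = -5 + 1/(9*(⅚ + z))
-42*m(H(3)) = -42*(-73 - 90*3)²/(9*(5 + 6*3)²) = -42*(-73 - 270)²/(9*(5 + 18)²) = -42*((⅓)*(-343)/23)² = -42*((⅓)*(1/23)*(-343))² = -42*(-343/69)² = -42*117649/4761 = -1647086/1587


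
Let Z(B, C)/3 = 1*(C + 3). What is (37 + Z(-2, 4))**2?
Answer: 3364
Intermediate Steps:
Z(B, C) = 9 + 3*C (Z(B, C) = 3*(1*(C + 3)) = 3*(1*(3 + C)) = 3*(3 + C) = 9 + 3*C)
(37 + Z(-2, 4))**2 = (37 + (9 + 3*4))**2 = (37 + (9 + 12))**2 = (37 + 21)**2 = 58**2 = 3364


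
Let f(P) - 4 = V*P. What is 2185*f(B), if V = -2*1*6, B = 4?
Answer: -96140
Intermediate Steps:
V = -12 (V = -2*6 = -12)
f(P) = 4 - 12*P
2185*f(B) = 2185*(4 - 12*4) = 2185*(4 - 48) = 2185*(-44) = -96140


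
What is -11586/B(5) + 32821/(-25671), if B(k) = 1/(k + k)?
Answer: -2974274881/25671 ≈ -1.1586e+5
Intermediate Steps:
B(k) = 1/(2*k)
-11586/B(5) + 32821/(-25671) = -11586/((½)/5) + 32821/(-25671) = -11586/((½)*(⅕)) + 32821*(-1/25671) = -11586/⅒ - 32821/25671 = -11586*10 - 32821/25671 = -115860 - 32821/25671 = -2974274881/25671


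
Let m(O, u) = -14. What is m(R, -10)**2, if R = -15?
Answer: 196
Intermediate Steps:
m(R, -10)**2 = (-14)**2 = 196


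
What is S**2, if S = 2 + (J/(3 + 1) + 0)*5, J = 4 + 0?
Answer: 49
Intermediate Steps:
J = 4
S = 7 (S = 2 + (4/(3 + 1) + 0)*5 = 2 + (4/4 + 0)*5 = 2 + (4*(1/4) + 0)*5 = 2 + (1 + 0)*5 = 2 + 1*5 = 2 + 5 = 7)
S**2 = 7**2 = 49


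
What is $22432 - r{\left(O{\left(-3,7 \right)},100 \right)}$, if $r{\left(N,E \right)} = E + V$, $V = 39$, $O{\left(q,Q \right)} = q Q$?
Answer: $22293$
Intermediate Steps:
$O{\left(q,Q \right)} = Q q$
$r{\left(N,E \right)} = 39 + E$ ($r{\left(N,E \right)} = E + 39 = 39 + E$)
$22432 - r{\left(O{\left(-3,7 \right)},100 \right)} = 22432 - \left(39 + 100\right) = 22432 - 139 = 22293$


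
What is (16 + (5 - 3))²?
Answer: 324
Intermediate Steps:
(16 + (5 - 3))² = (16 + 2)² = 18² = 324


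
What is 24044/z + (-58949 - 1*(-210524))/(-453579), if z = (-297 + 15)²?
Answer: -95666402/3005868033 ≈ -0.031827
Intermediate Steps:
z = 79524 (z = (-282)² = 79524)
24044/z + (-58949 - 1*(-210524))/(-453579) = 24044/79524 + (-58949 - 1*(-210524))/(-453579) = 24044*(1/79524) + (-58949 + 210524)*(-1/453579) = 6011/19881 + 151575*(-1/453579) = 6011/19881 - 50525/151193 = -95666402/3005868033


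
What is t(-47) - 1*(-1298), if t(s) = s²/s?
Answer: 1251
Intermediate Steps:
t(s) = s
t(-47) - 1*(-1298) = -47 - 1*(-1298) = -47 + 1298 = 1251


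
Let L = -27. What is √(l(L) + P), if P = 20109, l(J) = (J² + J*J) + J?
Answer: 2*√5385 ≈ 146.77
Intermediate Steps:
l(J) = J + 2*J² (l(J) = (J² + J²) + J = 2*J² + J = J + 2*J²)
√(l(L) + P) = √(-27*(1 + 2*(-27)) + 20109) = √(-27*(1 - 54) + 20109) = √(-27*(-53) + 20109) = √(1431 + 20109) = √21540 = 2*√5385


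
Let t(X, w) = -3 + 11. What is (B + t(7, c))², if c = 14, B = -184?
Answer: 30976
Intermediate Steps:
t(X, w) = 8
(B + t(7, c))² = (-184 + 8)² = (-176)² = 30976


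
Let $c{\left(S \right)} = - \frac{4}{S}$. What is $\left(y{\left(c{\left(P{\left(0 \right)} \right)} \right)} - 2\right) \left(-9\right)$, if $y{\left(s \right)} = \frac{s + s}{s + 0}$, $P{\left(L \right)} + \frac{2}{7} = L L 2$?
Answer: $0$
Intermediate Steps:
$P{\left(L \right)} = - \frac{2}{7} + 2 L^{2}$ ($P{\left(L \right)} = - \frac{2}{7} + L L 2 = - \frac{2}{7} + L^{2} \cdot 2 = - \frac{2}{7} + 2 L^{2}$)
$y{\left(s \right)} = 2$ ($y{\left(s \right)} = \frac{2 s}{s} = 2$)
$\left(y{\left(c{\left(P{\left(0 \right)} \right)} \right)} - 2\right) \left(-9\right) = \left(2 - 2\right) \left(-9\right) = 0 \left(-9\right) = 0$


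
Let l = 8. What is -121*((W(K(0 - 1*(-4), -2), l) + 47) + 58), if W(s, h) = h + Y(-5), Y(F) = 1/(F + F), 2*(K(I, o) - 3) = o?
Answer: -136609/10 ≈ -13661.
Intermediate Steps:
K(I, o) = 3 + o/2
Y(F) = 1/(2*F)
W(s, h) = -⅒ + h (W(s, h) = h + (½)/(-5) = h + (½)*(-⅕) = h - ⅒ = -⅒ + h)
-121*((W(K(0 - 1*(-4), -2), l) + 47) + 58) = -121*(((-⅒ + 8) + 47) + 58) = -121*((79/10 + 47) + 58) = -121*(549/10 + 58) = -121*1129/10 = -136609/10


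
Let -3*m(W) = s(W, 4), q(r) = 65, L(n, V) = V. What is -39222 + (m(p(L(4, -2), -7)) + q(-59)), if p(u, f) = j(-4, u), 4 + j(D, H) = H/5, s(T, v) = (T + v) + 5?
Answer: -587378/15 ≈ -39159.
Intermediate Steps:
s(T, v) = 5 + T + v
j(D, H) = -4 + H/5
p(u, f) = -4 + u/5
m(W) = -3 - W/3 (m(W) = -(5 + W + 4)/3 = -(9 + W)/3 = -3 - W/3)
-39222 + (m(p(L(4, -2), -7)) + q(-59)) = -39222 + ((-3 - (-4 + (1/5)*(-2))/3) + 65) = -39222 + ((-3 - (-4 - 2/5)/3) + 65) = -39222 + ((-3 - 1/3*(-22/5)) + 65) = -39222 + ((-3 + 22/15) + 65) = -39222 + (-23/15 + 65) = -39222 + 952/15 = -587378/15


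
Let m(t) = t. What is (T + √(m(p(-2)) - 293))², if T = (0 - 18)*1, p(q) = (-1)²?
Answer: 32 - 72*I*√73 ≈ 32.0 - 615.17*I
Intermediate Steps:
p(q) = 1
T = -18 (T = -18*1 = -18)
(T + √(m(p(-2)) - 293))² = (-18 + √(1 - 293))² = (-18 + √(-292))² = (-18 + 2*I*√73)²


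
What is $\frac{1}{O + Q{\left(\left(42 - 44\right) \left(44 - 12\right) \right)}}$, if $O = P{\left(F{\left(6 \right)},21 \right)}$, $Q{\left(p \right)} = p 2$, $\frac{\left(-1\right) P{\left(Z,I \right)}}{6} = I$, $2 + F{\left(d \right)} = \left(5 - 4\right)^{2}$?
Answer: $- \frac{1}{254} \approx -0.003937$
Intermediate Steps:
$F{\left(d \right)} = -1$ ($F{\left(d \right)} = -2 + \left(5 - 4\right)^{2} = -2 + 1^{2} = -2 + 1 = -1$)
$P{\left(Z,I \right)} = - 6 I$
$Q{\left(p \right)} = 2 p$
$O = -126$ ($O = \left(-6\right) 21 = -126$)
$\frac{1}{O + Q{\left(\left(42 - 44\right) \left(44 - 12\right) \right)}} = \frac{1}{-126 + 2 \left(42 - 44\right) \left(44 - 12\right)} = \frac{1}{-126 + 2 \left(\left(-2\right) 32\right)} = \frac{1}{-126 + 2 \left(-64\right)} = \frac{1}{-126 - 128} = \frac{1}{-254} = - \frac{1}{254}$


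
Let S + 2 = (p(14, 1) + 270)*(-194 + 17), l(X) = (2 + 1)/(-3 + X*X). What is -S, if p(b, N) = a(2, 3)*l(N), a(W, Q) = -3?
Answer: 97177/2 ≈ 48589.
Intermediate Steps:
l(X) = 3/(-3 + X**2)
p(b, N) = -9/(-3 + N**2)
S = -97177/2 (S = -2 + (-9/(-3 + 1**2) + 270)*(-194 + 17) = -2 + (-9/(-3 + 1) + 270)*(-177) = -2 + (-9/(-2) + 270)*(-177) = -2 + (-9*(-1/2) + 270)*(-177) = -2 + (9/2 + 270)*(-177) = -2 + (549/2)*(-177) = -2 - 97173/2 = -97177/2 ≈ -48589.)
-S = -1*(-97177/2) = 97177/2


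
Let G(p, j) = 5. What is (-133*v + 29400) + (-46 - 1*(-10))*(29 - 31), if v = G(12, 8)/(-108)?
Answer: 3183641/108 ≈ 29478.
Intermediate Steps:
v = -5/108 (v = 5/(-108) = 5*(-1/108) = -5/108 ≈ -0.046296)
(-133*v + 29400) + (-46 - 1*(-10))*(29 - 31) = (-133*(-5/108) + 29400) + (-46 - 1*(-10))*(29 - 31) = (665/108 + 29400) + (-46 + 10)*(-2) = 3175865/108 - 36*(-2) = 3175865/108 + 72 = 3183641/108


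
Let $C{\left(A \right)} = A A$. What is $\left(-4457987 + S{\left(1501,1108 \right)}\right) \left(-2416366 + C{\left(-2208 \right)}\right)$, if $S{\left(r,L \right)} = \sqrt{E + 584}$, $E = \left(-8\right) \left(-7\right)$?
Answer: $-10961735318326 + 19671184 \sqrt{10} \approx -1.0962 \cdot 10^{13}$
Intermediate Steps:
$E = 56$
$S{\left(r,L \right)} = 8 \sqrt{10}$ ($S{\left(r,L \right)} = \sqrt{56 + 584} = \sqrt{640} = 8 \sqrt{10}$)
$C{\left(A \right)} = A^{2}$
$\left(-4457987 + S{\left(1501,1108 \right)}\right) \left(-2416366 + C{\left(-2208 \right)}\right) = \left(-4457987 + 8 \sqrt{10}\right) \left(-2416366 + \left(-2208\right)^{2}\right) = \left(-4457987 + 8 \sqrt{10}\right) \left(-2416366 + 4875264\right) = \left(-4457987 + 8 \sqrt{10}\right) 2458898 = -10961735318326 + 19671184 \sqrt{10}$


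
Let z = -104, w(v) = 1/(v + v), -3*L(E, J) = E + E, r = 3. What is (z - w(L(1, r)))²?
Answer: 170569/16 ≈ 10661.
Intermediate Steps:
L(E, J) = -2*E/3 (L(E, J) = -(E + E)/3 = -2*E/3)
w(v) = 1/(2*v)
(z - w(L(1, r)))² = (-104 - 1/(2*((-⅔*1))))² = (-104 - 1/(2*(-⅔)))² = (-104 - (-3)/(2*2))² = (-104 - 1*(-¾))² = (-104 + ¾)² = (-413/4)² = 170569/16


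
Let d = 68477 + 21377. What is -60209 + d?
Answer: 29645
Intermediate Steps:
d = 89854
-60209 + d = -60209 + 89854 = 29645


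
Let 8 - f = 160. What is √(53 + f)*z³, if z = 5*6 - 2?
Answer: 65856*I*√11 ≈ 2.1842e+5*I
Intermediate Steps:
f = -152 (f = 8 - 1*160 = 8 - 160 = -152)
z = 28 (z = 30 - 2 = 28)
√(53 + f)*z³ = √(53 - 152)*28³ = √(-99)*21952 = (3*I*√11)*21952 = 65856*I*√11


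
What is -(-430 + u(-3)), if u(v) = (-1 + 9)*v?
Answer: 454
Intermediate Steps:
u(v) = 8*v
-(-430 + u(-3)) = -(-430 + 8*(-3)) = -(-430 - 24) = -1*(-454) = 454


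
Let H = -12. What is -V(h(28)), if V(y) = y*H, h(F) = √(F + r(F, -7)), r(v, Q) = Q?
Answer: 12*√21 ≈ 54.991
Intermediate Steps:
h(F) = √(-7 + F) (h(F) = √(F - 7) = √(-7 + F))
V(y) = -12*y (V(y) = y*(-12) = -12*y)
-V(h(28)) = -(-12)*√(-7 + 28) = -(-12)*√21 = 12*√21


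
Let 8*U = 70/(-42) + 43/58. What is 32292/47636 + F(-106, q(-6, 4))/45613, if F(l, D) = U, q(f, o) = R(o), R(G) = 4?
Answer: 512579461259/756141662064 ≈ 0.67789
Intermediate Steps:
U = -161/1392 (U = (70/(-42) + 43/58)/8 = (70*(-1/42) + 43*(1/58))/8 = (-5/3 + 43/58)/8 = (⅛)*(-161/174) = -161/1392 ≈ -0.11566)
q(f, o) = 4
F(l, D) = -161/1392
32292/47636 + F(-106, q(-6, 4))/45613 = 32292/47636 - 161/1392/45613 = 32292*(1/47636) - 161/1392*1/45613 = 8073/11909 - 161/63493296 = 512579461259/756141662064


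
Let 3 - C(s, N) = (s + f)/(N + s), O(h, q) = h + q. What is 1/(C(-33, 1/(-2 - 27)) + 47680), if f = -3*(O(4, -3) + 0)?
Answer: 479/22839635 ≈ 2.0972e-5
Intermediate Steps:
f = -3 (f = -3*((4 - 3) + 0) = -3*(1 + 0) = -3*1 = -3)
C(s, N) = 3 - (-3 + s)/(N + s) (C(s, N) = 3 - (s - 3)/(N + s) = 3 - (-3 + s)/(N + s))
1/(C(-33, 1/(-2 - 27)) + 47680) = 1/((3 + 2*(-33) + 3/(-2 - 27))/(1/(-2 - 27) - 33) + 47680) = 1/((3 - 66 + 3/(-29))/(1/(-29) - 33) + 47680) = 1/((3 - 66 + 3*(-1/29))/(-1/29 - 33) + 47680) = 1/((3 - 66 - 3/29)/(-958/29) + 47680) = 1/(-29/958*(-1830/29) + 47680) = 1/(915/479 + 47680) = 1/(22839635/479) = 479/22839635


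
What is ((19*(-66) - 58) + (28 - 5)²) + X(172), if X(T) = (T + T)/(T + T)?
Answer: -782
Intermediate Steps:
X(T) = 1 (X(T) = (2*T)/((2*T)) = (2*T)*(1/(2*T)) = 1)
((19*(-66) - 58) + (28 - 5)²) + X(172) = ((19*(-66) - 58) + (28 - 5)²) + 1 = ((-1254 - 58) + 23²) + 1 = (-1312 + 529) + 1 = -783 + 1 = -782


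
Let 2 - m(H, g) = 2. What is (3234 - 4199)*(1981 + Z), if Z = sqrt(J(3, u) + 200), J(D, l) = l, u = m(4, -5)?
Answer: -1911665 - 9650*sqrt(2) ≈ -1.9253e+6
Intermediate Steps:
m(H, g) = 0 (m(H, g) = 2 - 1*2 = 2 - 2 = 0)
u = 0
Z = 10*sqrt(2) (Z = sqrt(0 + 200) = sqrt(200) = 10*sqrt(2) ≈ 14.142)
(3234 - 4199)*(1981 + Z) = (3234 - 4199)*(1981 + 10*sqrt(2)) = -965*(1981 + 10*sqrt(2)) = -1911665 - 9650*sqrt(2)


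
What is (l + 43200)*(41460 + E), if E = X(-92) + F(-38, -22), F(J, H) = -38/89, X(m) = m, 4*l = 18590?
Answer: 176160810615/89 ≈ 1.9793e+9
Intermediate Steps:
l = 9295/2 (l = (1/4)*18590 = 9295/2 ≈ 4647.5)
F(J, H) = -38/89 (F(J, H) = -38*1/89 = -38/89)
E = -8226/89 (E = -92 - 38/89 = -8226/89 ≈ -92.427)
(l + 43200)*(41460 + E) = (9295/2 + 43200)*(41460 - 8226/89) = (95695/2)*(3681714/89) = 176160810615/89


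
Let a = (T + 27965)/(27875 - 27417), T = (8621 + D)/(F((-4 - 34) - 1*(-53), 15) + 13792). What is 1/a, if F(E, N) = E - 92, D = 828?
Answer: 3140735/191774712 ≈ 0.016377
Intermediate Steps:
F(E, N) = -92 + E
T = 9449/13715 (T = (8621 + 828)/((-92 + ((-4 - 34) - 1*(-53))) + 13792) = 9449/((-92 + (-38 + 53)) + 13792) = 9449/((-92 + 15) + 13792) = 9449/(-77 + 13792) = 9449/13715 ≈ 0.68895)
a = 191774712/3140735 (a = (9449/13715 + 27965)/(27875 - 27417) = (383549424/13715)/458 = (383549424/13715)*(1/458) = 191774712/3140735 ≈ 61.060)
1/a = 1/(191774712/3140735) = 3140735/191774712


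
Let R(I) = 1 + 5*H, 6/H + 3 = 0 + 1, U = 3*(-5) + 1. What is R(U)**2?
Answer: 196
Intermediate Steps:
U = -14 (U = -15 + 1 = -14)
H = -3 (H = 6/(-3 + (0 + 1)) = 6/(-3 + 1) = 6/(-2) = 6*(-1/2) = -3)
R(I) = -14 (R(I) = 1 + 5*(-3) = 1 - 15 = -14)
R(U)**2 = (-14)**2 = 196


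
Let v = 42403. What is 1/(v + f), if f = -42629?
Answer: -1/226 ≈ -0.0044248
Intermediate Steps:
1/(v + f) = 1/(42403 - 42629) = 1/(-226) = -1/226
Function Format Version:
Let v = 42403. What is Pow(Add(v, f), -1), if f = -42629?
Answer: Rational(-1, 226) ≈ -0.0044248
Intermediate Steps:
Pow(Add(v, f), -1) = Pow(Add(42403, -42629), -1) = Pow(-226, -1) = Rational(-1, 226)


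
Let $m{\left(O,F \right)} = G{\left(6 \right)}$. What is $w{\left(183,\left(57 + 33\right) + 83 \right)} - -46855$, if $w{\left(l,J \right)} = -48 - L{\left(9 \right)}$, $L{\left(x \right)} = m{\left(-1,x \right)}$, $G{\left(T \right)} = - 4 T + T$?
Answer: $46825$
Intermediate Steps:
$G{\left(T \right)} = - 3 T$
$m{\left(O,F \right)} = -18$ ($m{\left(O,F \right)} = \left(-3\right) 6 = -18$)
$L{\left(x \right)} = -18$
$w{\left(l,J \right)} = -30$ ($w{\left(l,J \right)} = -48 - -18 = -48 + 18 = -30$)
$w{\left(183,\left(57 + 33\right) + 83 \right)} - -46855 = -30 - -46855 = -30 + 46855 = 46825$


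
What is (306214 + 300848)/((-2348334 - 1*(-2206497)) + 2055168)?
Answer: 202354/637777 ≈ 0.31728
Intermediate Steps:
(306214 + 300848)/((-2348334 - 1*(-2206497)) + 2055168) = 607062/((-2348334 + 2206497) + 2055168) = 607062/(-141837 + 2055168) = 607062/1913331 = 607062*(1/1913331) = 202354/637777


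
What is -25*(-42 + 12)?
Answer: 750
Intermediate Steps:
-25*(-42 + 12) = -25*(-30) = 750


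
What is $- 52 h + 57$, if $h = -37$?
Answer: $1981$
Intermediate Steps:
$- 52 h + 57 = \left(-52\right) \left(-37\right) + 57 = 1924 + 57 = 1981$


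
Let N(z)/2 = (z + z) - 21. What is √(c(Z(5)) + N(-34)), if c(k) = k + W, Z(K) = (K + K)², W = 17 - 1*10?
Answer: I*√71 ≈ 8.4261*I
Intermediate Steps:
N(z) = -42 + 4*z (N(z) = 2*((z + z) - 21) = 2*(2*z - 21) = 2*(-21 + 2*z) = -42 + 4*z)
W = 7 (W = 17 - 10 = 7)
Z(K) = 4*K² (Z(K) = (2*K)² = 4*K²)
c(k) = 7 + k (c(k) = k + 7 = 7 + k)
√(c(Z(5)) + N(-34)) = √((7 + 4*5²) + (-42 + 4*(-34))) = √((7 + 4*25) + (-42 - 136)) = √((7 + 100) - 178) = √(107 - 178) = √(-71) = I*√71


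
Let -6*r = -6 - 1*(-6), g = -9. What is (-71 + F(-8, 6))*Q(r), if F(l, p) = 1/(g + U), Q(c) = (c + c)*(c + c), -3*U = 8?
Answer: 0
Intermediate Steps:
U = -8/3 (U = -⅓*8 = -8/3 ≈ -2.6667)
r = 0 (r = -(-6 - 1*(-6))/6 = -(-6 + 6)/6 = -⅙*0 = 0)
Q(c) = 4*c² (Q(c) = (2*c)*(2*c) = 4*c²)
F(l, p) = -3/35 (F(l, p) = 1/(-9 - 8/3) = 1/(-35/3) = -3/35)
(-71 + F(-8, 6))*Q(r) = (-71 - 3/35)*(4*0²) = -9952*0/35 = -2488/35*0 = 0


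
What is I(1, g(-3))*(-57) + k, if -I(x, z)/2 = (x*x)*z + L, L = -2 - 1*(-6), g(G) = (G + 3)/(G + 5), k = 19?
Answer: 475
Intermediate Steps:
g(G) = (3 + G)/(5 + G)
L = 4 (L = -2 + 6 = 4)
I(x, z) = -8 - 2*z*x² (I(x, z) = -2*((x*x)*z + 4) = -2*(x²*z + 4) = -2*(z*x² + 4) = -2*(4 + z*x²) = -8 - 2*z*x²)
I(1, g(-3))*(-57) + k = (-8 - 2*(3 - 3)/(5 - 3)*1²)*(-57) + 19 = (-8 - 2*0/2*1)*(-57) + 19 = (-8 - 2*(½)*0*1)*(-57) + 19 = (-8 - 2*0*1)*(-57) + 19 = (-8 + 0)*(-57) + 19 = -8*(-57) + 19 = 456 + 19 = 475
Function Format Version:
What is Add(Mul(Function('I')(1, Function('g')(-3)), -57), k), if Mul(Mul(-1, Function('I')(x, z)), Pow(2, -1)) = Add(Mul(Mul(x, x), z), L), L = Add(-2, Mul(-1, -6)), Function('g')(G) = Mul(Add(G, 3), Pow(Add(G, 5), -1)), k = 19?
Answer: 475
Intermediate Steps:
Function('g')(G) = Mul(Pow(Add(5, G), -1), Add(3, G)) (Function('g')(G) = Mul(Add(3, G), Pow(Add(5, G), -1)) = Mul(Pow(Add(5, G), -1), Add(3, G)))
L = 4 (L = Add(-2, 6) = 4)
Function('I')(x, z) = Add(-8, Mul(-2, z, Pow(x, 2))) (Function('I')(x, z) = Mul(-2, Add(Mul(Mul(x, x), z), 4)) = Mul(-2, Add(Mul(Pow(x, 2), z), 4)) = Mul(-2, Add(Mul(z, Pow(x, 2)), 4)) = Mul(-2, Add(4, Mul(z, Pow(x, 2)))) = Add(-8, Mul(-2, z, Pow(x, 2))))
Add(Mul(Function('I')(1, Function('g')(-3)), -57), k) = Add(Mul(Add(-8, Mul(-2, Mul(Pow(Add(5, -3), -1), Add(3, -3)), Pow(1, 2))), -57), 19) = Add(Mul(Add(-8, Mul(-2, Mul(Pow(2, -1), 0), 1)), -57), 19) = Add(Mul(Add(-8, Mul(-2, Mul(Rational(1, 2), 0), 1)), -57), 19) = Add(Mul(Add(-8, Mul(-2, 0, 1)), -57), 19) = Add(Mul(Add(-8, 0), -57), 19) = Add(Mul(-8, -57), 19) = Add(456, 19) = 475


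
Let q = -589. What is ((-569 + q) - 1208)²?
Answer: 5597956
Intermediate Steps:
((-569 + q) - 1208)² = ((-569 - 589) - 1208)² = (-1158 - 1208)² = (-2366)² = 5597956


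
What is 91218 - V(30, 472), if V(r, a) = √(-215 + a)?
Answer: 91218 - √257 ≈ 91202.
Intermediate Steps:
91218 - V(30, 472) = 91218 - √(-215 + 472) = 91218 - √257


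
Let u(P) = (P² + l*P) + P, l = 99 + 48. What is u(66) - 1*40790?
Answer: -26666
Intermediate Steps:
l = 147
u(P) = P² + 148*P (u(P) = (P² + 147*P) + P = P² + 148*P)
u(66) - 1*40790 = 66*(148 + 66) - 1*40790 = 66*214 - 40790 = 14124 - 40790 = -26666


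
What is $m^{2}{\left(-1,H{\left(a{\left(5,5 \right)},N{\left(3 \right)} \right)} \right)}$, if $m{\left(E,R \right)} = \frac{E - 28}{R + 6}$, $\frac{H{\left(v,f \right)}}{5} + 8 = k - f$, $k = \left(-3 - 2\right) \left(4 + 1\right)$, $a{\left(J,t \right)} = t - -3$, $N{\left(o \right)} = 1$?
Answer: $\frac{841}{26896} \approx 0.031269$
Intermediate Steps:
$a{\left(J,t \right)} = 3 + t$ ($a{\left(J,t \right)} = t + 3 = 3 + t$)
$k = -25$ ($k = \left(-5\right) 5 = -25$)
$H{\left(v,f \right)} = -165 - 5 f$ ($H{\left(v,f \right)} = -40 + 5 \left(-25 - f\right) = -40 - \left(125 + 5 f\right) = -165 - 5 f$)
$m{\left(E,R \right)} = \frac{-28 + E}{6 + R}$
$m^{2}{\left(-1,H{\left(a{\left(5,5 \right)},N{\left(3 \right)} \right)} \right)} = \left(\frac{-28 - 1}{6 - 170}\right)^{2} = \left(\frac{1}{6 - 170} \left(-29\right)\right)^{2} = \left(\frac{1}{-164} \left(-29\right)\right)^{2} = \left(\left(- \frac{1}{164}\right) \left(-29\right)\right)^{2} = \left(\frac{29}{164}\right)^{2} = \frac{841}{26896}$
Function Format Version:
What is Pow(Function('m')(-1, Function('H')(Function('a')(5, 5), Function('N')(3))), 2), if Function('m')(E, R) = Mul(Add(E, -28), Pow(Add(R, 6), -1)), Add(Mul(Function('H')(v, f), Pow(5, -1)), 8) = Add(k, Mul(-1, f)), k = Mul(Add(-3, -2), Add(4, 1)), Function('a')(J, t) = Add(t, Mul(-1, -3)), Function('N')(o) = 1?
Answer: Rational(841, 26896) ≈ 0.031269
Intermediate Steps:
Function('a')(J, t) = Add(3, t) (Function('a')(J, t) = Add(t, 3) = Add(3, t))
k = -25 (k = Mul(-5, 5) = -25)
Function('H')(v, f) = Add(-165, Mul(-5, f)) (Function('H')(v, f) = Add(-40, Mul(5, Add(-25, Mul(-1, f)))) = Add(-40, Add(-125, Mul(-5, f))) = Add(-165, Mul(-5, f)))
Function('m')(E, R) = Mul(Pow(Add(6, R), -1), Add(-28, E)) (Function('m')(E, R) = Mul(Add(-28, E), Pow(Add(6, R), -1)) = Mul(Pow(Add(6, R), -1), Add(-28, E)))
Pow(Function('m')(-1, Function('H')(Function('a')(5, 5), Function('N')(3))), 2) = Pow(Mul(Pow(Add(6, Add(-165, Mul(-5, 1))), -1), Add(-28, -1)), 2) = Pow(Mul(Pow(Add(6, Add(-165, -5)), -1), -29), 2) = Pow(Mul(Pow(Add(6, -170), -1), -29), 2) = Pow(Mul(Pow(-164, -1), -29), 2) = Pow(Mul(Rational(-1, 164), -29), 2) = Pow(Rational(29, 164), 2) = Rational(841, 26896)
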